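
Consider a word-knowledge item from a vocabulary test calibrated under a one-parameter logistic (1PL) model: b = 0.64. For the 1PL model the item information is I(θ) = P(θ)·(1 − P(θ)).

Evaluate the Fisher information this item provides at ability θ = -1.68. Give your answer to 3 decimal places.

P = 1/(1+e^{2.3200}) = 0.0895
P(1−P) = 0.0895 × 0.9105 = 0.0815
I = P(1−P) = 0.08147

0.081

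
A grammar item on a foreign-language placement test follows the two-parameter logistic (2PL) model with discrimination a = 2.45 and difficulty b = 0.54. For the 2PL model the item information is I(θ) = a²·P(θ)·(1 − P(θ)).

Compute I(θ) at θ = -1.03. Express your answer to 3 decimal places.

P = 1/(1+e^{3.8465}) = 0.0209
P(1−P) = 0.0209 × 0.9791 = 0.0205
I = a² × P(1−P) = 2.45² × 0.0205 = 0.12288

0.123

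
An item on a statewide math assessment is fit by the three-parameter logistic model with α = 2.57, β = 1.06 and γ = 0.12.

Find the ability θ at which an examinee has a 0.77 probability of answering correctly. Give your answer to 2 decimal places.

1.46

P(θ) = γ + (1 − γ) · 1 / (1 + exp(−α(θ − β)))
Remove guessing floor: (0.77 − 0.12)/(1 − 0.12) = 0.7386
logit = ln(0.7386/0.2614) = 1.0389
θ = β + logit/(α) = 1.06 + 1.0389/2.5700 = 1.4642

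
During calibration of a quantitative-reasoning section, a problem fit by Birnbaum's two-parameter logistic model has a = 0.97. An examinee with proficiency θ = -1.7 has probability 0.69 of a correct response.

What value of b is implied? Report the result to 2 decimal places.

-2.52

P(θ) = 1 / (1 + exp(−a(θ − b)))
logit(0.69) = ln(0.69/0.31) = 0.8001
b = θ − logit/(a) = -1.7 − 0.8001/0.9700 = -2.5249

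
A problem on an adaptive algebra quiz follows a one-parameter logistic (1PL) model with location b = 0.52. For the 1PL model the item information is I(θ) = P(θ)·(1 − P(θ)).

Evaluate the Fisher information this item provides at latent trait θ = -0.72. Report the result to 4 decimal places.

P = 1/(1+e^{1.2400}) = 0.2244
P(1−P) = 0.2244 × 0.7756 = 0.1741
I = P(1−P) = 0.17406

0.1741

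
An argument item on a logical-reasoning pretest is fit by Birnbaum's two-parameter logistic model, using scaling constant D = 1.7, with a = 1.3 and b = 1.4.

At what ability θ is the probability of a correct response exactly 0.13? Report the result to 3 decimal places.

0.540

P(θ) = 1 / (1 + exp(−D·a(θ − b)))
logit = ln(0.1300/0.8700) = -1.9010
θ = b + logit/(1.7·a) = 1.4 + (-1.9010)/2.2100 = 0.5398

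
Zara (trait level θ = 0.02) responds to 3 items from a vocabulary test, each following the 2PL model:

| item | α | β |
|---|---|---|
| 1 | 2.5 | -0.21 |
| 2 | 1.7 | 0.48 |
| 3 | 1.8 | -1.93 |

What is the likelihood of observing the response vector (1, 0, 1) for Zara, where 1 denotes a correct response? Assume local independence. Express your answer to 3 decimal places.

P(θ) = 1 / (1 + exp(−α(θ − β)))
P_1 = 1/(1+e^{-0.5750}) = 0.6399
P_2 = 1/(1+e^{0.7820}) = 0.3139
P_3 = 1/(1+e^{-3.5100}) = 0.9710
L = P_1 × (1−P_2) × P_3 = 0.6399 × 0.6861 × 0.9710 = 0.42631

0.426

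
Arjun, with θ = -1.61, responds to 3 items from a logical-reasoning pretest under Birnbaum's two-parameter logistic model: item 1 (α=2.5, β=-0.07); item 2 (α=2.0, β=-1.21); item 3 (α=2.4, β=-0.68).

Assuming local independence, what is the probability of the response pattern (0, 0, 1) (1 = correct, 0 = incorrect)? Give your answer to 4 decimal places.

0.0655

P(θ) = 1 / (1 + exp(−α(θ − β)))
P_1 = 1/(1+e^{3.8500}) = 0.0208
P_2 = 1/(1+e^{0.8000}) = 0.3100
P_3 = 1/(1+e^{2.2320}) = 0.0969
L = (1−P_1) × (1−P_2) × P_3 = 0.9792 × 0.6900 × 0.0969 = 0.06547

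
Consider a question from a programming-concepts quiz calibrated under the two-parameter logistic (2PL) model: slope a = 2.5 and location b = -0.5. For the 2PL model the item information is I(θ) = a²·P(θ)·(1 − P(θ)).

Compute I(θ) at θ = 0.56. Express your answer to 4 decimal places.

0.3852

P = 1/(1+e^{-2.6500}) = 0.9340
P(1−P) = 0.9340 × 0.0660 = 0.0616
I = a² × P(1−P) = 2.5² × 0.0616 = 0.38522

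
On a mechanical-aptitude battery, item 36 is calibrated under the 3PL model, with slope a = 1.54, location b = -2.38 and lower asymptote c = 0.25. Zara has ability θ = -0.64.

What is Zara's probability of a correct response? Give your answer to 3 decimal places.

P(θ) = c + (1 − c) · 1 / (1 + exp(−a(θ − b)))
Exponent: 1.54 × (-0.64 − (-2.38)) = 2.6796
1/(1 + e^{-2.6796}) = 0.9358
P = 0.25 + 0.75 × 0.9358 = 0.9519

0.952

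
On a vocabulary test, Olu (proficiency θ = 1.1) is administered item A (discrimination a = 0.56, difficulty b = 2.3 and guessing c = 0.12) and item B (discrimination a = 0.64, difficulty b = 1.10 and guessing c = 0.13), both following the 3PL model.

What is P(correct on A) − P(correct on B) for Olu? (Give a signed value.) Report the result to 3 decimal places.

P(θ) = c + (1 − c) · 1 / (1 + exp(−a(θ − b)))
P_A = 0.4175
P_B = 0.5650
P_A − P_B = -0.1475

-0.148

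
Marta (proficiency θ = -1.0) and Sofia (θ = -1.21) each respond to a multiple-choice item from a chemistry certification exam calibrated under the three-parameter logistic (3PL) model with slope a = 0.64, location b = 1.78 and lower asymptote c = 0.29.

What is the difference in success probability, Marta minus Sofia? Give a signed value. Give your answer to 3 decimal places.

0.011

P(θ) = c + (1 − c) · 1 / (1 + exp(−a(θ − b)))
P(Marta) = 0.3925  [exponent -1.7792]
P(Sofia) = 0.3813  [exponent -1.9136]
Difference = 0.3925 − 0.3813 = 0.0112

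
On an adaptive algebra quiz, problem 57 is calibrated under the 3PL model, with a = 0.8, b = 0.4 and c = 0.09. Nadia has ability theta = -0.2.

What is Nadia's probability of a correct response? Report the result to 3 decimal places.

0.438

P(theta) = c + (1 − c) · 1 / (1 + exp(−a(theta − b)))
Exponent: 0.8 × (-0.2 − 0.4) = -0.4800
1/(1 + e^{0.4800}) = 0.3823
P = 0.09 + 0.91 × 0.3823 = 0.4378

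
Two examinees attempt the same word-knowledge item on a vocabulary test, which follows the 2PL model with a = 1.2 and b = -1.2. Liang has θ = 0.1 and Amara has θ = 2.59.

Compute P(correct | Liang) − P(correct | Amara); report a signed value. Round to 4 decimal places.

P(θ) = 1 / (1 + exp(−a(θ − b)))
P(Liang) = 0.8264  [exponent 1.5600]
P(Amara) = 0.9895  [exponent 4.5480]
Difference = 0.8264 − 0.9895 = -0.1632

-0.1632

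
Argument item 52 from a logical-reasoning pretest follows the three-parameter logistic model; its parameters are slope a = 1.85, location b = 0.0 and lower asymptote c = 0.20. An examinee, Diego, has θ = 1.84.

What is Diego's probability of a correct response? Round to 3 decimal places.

0.974

P(θ) = c + (1 − c) · 1 / (1 + exp(−a(θ − b)))
Exponent: 1.85 × (1.84 − 0.0) = 3.4040
1/(1 + e^{-3.4040}) = 0.9678
P = 0.20 + 0.80 × 0.9678 = 0.9743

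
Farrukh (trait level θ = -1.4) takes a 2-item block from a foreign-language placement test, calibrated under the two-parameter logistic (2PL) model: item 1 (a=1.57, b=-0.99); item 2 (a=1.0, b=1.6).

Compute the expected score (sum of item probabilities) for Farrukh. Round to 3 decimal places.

0.392

P(θ) = 1 / (1 + exp(−a(θ − b)))
P_1 = 1/(1+e^{0.6437}) = 0.3444
P_2 = 1/(1+e^{3.0000}) = 0.0474
E[score] = 0.3444 + 0.0474 = 0.3918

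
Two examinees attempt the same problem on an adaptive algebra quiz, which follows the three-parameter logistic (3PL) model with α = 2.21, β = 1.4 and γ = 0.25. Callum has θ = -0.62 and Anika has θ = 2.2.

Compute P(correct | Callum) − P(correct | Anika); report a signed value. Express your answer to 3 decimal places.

P(θ) = γ + (1 − γ) · 1 / (1 + exp(−α(θ − β)))
P(Callum) = 0.2585  [exponent -4.4642]
P(Anika) = 0.8907  [exponent 1.7680]
Difference = 0.2585 − 0.8907 = -0.6321

-0.632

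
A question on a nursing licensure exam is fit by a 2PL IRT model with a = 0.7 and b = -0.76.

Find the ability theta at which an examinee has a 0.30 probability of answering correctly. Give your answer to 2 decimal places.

P(theta) = 1 / (1 + exp(−a(theta − b)))
logit = ln(0.3000/0.7000) = -0.8473
theta = b + logit/(a) = -0.76 + (-0.8473)/0.7000 = -1.9704

-1.97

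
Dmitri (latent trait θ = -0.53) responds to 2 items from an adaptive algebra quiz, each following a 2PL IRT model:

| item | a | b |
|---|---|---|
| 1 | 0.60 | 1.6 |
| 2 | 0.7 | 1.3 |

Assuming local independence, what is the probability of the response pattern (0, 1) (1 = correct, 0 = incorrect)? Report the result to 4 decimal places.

0.1700

P(θ) = 1 / (1 + exp(−a(θ − b)))
P_1 = 1/(1+e^{1.2780}) = 0.2179
P_2 = 1/(1+e^{1.2810}) = 0.2174
L = (1−P_1) × P_2 = 0.7821 × 0.2174 = 0.17001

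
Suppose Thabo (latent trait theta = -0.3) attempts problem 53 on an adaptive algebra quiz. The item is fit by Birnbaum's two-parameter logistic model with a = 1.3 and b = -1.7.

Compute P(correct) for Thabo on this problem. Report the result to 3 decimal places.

0.861

P(theta) = 1 / (1 + exp(−a(theta − b)))
Exponent: 1.3 × (-0.3 − (-1.7)) = 1.8200
1/(1 + e^{-1.8200}) = 0.8606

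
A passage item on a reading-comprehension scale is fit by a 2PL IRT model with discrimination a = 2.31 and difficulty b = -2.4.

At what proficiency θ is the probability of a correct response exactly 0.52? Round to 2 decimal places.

P(θ) = 1 / (1 + exp(−a(θ − b)))
logit = ln(0.5200/0.4800) = 0.0800
θ = b + logit/(a) = -2.4 + 0.0800/2.3100 = -2.3653

-2.37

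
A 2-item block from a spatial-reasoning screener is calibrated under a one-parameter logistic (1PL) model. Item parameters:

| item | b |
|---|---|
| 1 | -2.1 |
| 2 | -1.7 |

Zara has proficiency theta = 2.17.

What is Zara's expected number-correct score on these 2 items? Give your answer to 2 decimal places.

1.97

P(theta) = 1 / (1 + exp(−(theta − b)))
P_1 = 1/(1+e^{-4.2700}) = 0.9862
P_2 = 1/(1+e^{-3.8700}) = 0.9796
E[score] = 0.9862 + 0.9796 = 1.9658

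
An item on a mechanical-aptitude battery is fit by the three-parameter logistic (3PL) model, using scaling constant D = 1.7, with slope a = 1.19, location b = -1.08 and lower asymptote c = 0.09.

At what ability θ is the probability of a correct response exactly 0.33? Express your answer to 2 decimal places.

-1.59

P(θ) = c + (1 − c) · 1 / (1 + exp(−D·a(θ − b)))
Remove guessing floor: (0.33 − 0.09)/(1 − 0.09) = 0.2637
logit = ln(0.2637/0.7363) = -1.0266
θ = b + logit/(1.7·a) = -1.08 + (-1.0266)/2.0230 = -1.5875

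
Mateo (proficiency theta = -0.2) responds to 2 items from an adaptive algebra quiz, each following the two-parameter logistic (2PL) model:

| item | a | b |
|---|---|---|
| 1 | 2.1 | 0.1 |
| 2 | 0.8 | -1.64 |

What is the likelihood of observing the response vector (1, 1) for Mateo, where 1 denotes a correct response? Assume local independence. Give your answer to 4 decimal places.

0.2641

P(theta) = 1 / (1 + exp(−a(theta − b)))
P_1 = 1/(1+e^{0.6300}) = 0.3475
P_2 = 1/(1+e^{-1.1520}) = 0.7599
L = P_1 × P_2 = 0.3475 × 0.7599 = 0.26406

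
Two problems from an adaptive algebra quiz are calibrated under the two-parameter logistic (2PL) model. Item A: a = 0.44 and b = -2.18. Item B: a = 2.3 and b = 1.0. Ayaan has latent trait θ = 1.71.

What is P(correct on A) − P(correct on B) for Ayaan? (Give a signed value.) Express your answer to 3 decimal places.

P(θ) = 1 / (1 + exp(−a(θ − b)))
P_A = 0.8470
P_B = 0.8366
P_A − P_B = 0.0105

0.010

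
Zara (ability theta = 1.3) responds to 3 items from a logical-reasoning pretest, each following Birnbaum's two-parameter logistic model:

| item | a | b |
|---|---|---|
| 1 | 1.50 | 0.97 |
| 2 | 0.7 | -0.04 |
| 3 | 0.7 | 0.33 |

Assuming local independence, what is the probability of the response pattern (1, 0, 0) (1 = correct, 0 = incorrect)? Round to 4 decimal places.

0.0588

P(theta) = 1 / (1 + exp(−a(theta − b)))
P_1 = 1/(1+e^{-0.4950}) = 0.6213
P_2 = 1/(1+e^{-0.9380}) = 0.7187
P_3 = 1/(1+e^{-0.6790}) = 0.6635
L = P_1 × (1−P_2) × (1−P_3) = 0.6213 × 0.2813 × 0.3365 = 0.05881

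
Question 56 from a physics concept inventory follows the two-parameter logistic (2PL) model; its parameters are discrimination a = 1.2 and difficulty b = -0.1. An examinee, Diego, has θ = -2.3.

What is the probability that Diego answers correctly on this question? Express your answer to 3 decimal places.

0.067

P(θ) = 1 / (1 + exp(−a(θ − b)))
Exponent: 1.2 × (-2.3 − (-0.1)) = -2.6400
1/(1 + e^{2.6400}) = 0.0666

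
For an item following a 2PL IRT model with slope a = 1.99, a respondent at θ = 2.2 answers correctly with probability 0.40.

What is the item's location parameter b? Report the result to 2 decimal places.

P(θ) = 1 / (1 + exp(−a(θ − b)))
logit(0.40) = ln(0.40/0.60) = -0.4055
b = θ − logit/(a) = 2.2 − (-0.4055)/1.9900 = 2.4038

2.40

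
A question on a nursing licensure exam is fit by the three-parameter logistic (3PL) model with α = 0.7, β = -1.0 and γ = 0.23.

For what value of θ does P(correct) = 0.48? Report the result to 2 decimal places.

-2.05

P(θ) = γ + (1 − γ) · 1 / (1 + exp(−α(θ − β)))
Remove guessing floor: (0.48 − 0.23)/(1 − 0.23) = 0.3247
logit = ln(0.3247/0.6753) = -0.7324
θ = β + logit/(α) = -1.0 + (-0.7324)/0.7000 = -2.0462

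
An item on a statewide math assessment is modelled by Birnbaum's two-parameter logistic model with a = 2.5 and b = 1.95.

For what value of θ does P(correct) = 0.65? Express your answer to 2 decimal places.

2.20

P(θ) = 1 / (1 + exp(−a(θ − b)))
logit = ln(0.6500/0.3500) = 0.6190
θ = b + logit/(a) = 1.95 + 0.6190/2.5000 = 2.1976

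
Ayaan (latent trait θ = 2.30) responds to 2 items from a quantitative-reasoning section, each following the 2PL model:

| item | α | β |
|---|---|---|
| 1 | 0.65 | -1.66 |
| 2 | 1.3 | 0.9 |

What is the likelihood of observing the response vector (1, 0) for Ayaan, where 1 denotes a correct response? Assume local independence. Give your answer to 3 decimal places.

0.130

P(θ) = 1 / (1 + exp(−α(θ − β)))
P_1 = 1/(1+e^{-2.5740}) = 0.9292
P_2 = 1/(1+e^{-1.8200}) = 0.8606
L = P_1 × (1−P_2) = 0.9292 × 0.1394 = 0.12956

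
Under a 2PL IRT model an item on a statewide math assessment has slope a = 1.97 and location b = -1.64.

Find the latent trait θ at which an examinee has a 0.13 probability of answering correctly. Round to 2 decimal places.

-2.60

P(θ) = 1 / (1 + exp(−a(θ − b)))
logit = ln(0.1300/0.8700) = -1.9010
θ = b + logit/(a) = -1.64 + (-1.9010)/1.9700 = -2.6050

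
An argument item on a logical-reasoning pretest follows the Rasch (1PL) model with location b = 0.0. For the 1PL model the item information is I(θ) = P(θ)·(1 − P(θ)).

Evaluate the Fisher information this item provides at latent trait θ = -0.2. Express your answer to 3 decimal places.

P = 1/(1+e^{0.2000}) = 0.4502
P(1−P) = 0.4502 × 0.5498 = 0.2475
I = P(1−P) = 0.24752

0.248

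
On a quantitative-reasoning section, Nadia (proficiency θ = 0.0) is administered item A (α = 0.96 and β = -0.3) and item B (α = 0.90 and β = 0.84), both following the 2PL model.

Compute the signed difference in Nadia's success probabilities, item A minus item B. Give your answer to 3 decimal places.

P(θ) = 1 / (1 + exp(−α(θ − β)))
P_A = 0.5715
P_B = 0.3195
P_A − P_B = 0.2520

0.252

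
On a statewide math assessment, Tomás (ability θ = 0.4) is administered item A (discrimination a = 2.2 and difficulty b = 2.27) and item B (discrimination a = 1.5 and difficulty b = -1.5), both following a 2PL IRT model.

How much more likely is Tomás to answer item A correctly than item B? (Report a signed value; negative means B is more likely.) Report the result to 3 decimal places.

-0.929

P(θ) = 1 / (1 + exp(−a(θ − b)))
P_A = 0.0161
P_B = 0.9453
P_A − P_B = -0.9292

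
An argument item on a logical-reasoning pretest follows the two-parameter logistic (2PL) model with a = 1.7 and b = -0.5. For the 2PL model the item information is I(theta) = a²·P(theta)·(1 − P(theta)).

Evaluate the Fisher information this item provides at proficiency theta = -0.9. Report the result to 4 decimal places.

P = 1/(1+e^{0.6800}) = 0.3363
P(1−P) = 0.3363 × 0.6637 = 0.2232
I = a² × P(1−P) = 1.7² × 0.2232 = 0.64502

0.6450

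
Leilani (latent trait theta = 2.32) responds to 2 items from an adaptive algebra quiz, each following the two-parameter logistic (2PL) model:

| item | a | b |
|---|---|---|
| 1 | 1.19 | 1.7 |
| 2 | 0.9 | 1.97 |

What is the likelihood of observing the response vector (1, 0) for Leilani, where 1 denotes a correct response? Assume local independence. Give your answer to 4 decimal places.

0.2854

P(theta) = 1 / (1 + exp(−a(theta − b)))
P_1 = 1/(1+e^{-0.7378}) = 0.6765
P_2 = 1/(1+e^{-0.3150}) = 0.5781
L = P_1 × (1−P_2) = 0.6765 × 0.4219 = 0.28542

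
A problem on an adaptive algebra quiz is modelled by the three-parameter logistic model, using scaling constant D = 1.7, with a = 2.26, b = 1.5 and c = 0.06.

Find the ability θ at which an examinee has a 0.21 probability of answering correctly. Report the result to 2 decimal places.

1.07

P(θ) = c + (1 − c) · 1 / (1 + exp(−D·a(θ − b)))
Remove guessing floor: (0.21 − 0.06)/(1 − 0.06) = 0.1596
logit = ln(0.1596/0.8404) = -1.6614
θ = b + logit/(1.7·a) = 1.5 + (-1.6614)/3.8420 = 1.0676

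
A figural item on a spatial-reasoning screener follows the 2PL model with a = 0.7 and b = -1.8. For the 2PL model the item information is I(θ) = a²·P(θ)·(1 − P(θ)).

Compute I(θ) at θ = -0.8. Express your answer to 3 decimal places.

P = 1/(1+e^{-0.7000}) = 0.6682
P(1−P) = 0.6682 × 0.3318 = 0.2217
I = a² × P(1−P) = 0.7² × 0.2217 = 0.10864

0.109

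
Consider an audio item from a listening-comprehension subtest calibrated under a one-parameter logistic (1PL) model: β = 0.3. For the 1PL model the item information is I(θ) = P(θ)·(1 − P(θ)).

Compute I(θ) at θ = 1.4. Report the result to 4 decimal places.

0.1874

P = 1/(1+e^{-1.1000}) = 0.7503
P(1−P) = 0.7503 × 0.2497 = 0.1874
I = P(1−P) = 0.18737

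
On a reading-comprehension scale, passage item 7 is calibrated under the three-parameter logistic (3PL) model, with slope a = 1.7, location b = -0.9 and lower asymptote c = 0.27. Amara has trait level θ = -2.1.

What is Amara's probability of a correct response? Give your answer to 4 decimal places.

P(θ) = c + (1 − c) · 1 / (1 + exp(−a(θ − b)))
Exponent: 1.7 × (-2.1 − (-0.9)) = -2.0400
1/(1 + e^{2.0400}) = 0.1151
P = 0.27 + 0.73 × 0.1151 = 0.3540

0.3540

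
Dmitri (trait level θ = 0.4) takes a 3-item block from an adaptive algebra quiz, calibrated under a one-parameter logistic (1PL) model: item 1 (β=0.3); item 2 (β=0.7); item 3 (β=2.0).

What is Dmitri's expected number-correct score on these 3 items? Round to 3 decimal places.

P(θ) = 1 / (1 + exp(−(θ − β)))
P_1 = 1/(1+e^{-0.1000}) = 0.5250
P_2 = 1/(1+e^{0.3000}) = 0.4256
P_3 = 1/(1+e^{1.6000}) = 0.1680
E[score] = 0.5250 + 0.4256 + 0.1680 = 1.1185

1.119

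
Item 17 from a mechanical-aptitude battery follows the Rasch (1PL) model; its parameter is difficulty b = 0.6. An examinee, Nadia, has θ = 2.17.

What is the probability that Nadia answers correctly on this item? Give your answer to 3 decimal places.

0.828

P(θ) = 1 / (1 + exp(−(θ − b)))
Exponent: (2.17 − 0.6) = 1.5700
1/(1 + e^{-1.5700}) = 0.8278
P = 0.8278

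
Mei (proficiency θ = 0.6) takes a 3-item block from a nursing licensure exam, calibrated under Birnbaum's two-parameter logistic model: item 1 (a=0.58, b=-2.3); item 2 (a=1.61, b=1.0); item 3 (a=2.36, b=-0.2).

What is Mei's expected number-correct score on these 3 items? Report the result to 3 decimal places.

2.056

P(θ) = 1 / (1 + exp(−a(θ − b)))
P_1 = 1/(1+e^{-1.6820}) = 0.8432
P_2 = 1/(1+e^{0.6440}) = 0.3443
P_3 = 1/(1+e^{-1.8880}) = 0.8685
E[score] = 0.8432 + 0.3443 + 0.8685 = 2.0560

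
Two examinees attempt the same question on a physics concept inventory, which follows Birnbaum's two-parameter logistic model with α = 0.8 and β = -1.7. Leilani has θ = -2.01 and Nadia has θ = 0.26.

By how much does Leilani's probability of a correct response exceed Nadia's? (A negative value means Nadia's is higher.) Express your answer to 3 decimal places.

-0.389

P(θ) = 1 / (1 + exp(−α(θ − β)))
P(Leilani) = 0.4383  [exponent -0.2480]
P(Nadia) = 0.8275  [exponent 1.5680]
Difference = 0.4383 − 0.8275 = -0.3892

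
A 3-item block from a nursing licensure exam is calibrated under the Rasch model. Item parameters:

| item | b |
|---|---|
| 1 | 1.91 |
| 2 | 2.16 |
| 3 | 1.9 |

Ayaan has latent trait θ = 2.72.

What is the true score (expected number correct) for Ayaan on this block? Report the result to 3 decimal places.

2.023

P(θ) = 1 / (1 + exp(−(θ − b)))
P_1 = 1/(1+e^{-0.8100}) = 0.6921
P_2 = 1/(1+e^{-0.5600}) = 0.6365
P_3 = 1/(1+e^{-0.8200}) = 0.6942
E[score] = 0.6921 + 0.6365 + 0.6942 = 2.0228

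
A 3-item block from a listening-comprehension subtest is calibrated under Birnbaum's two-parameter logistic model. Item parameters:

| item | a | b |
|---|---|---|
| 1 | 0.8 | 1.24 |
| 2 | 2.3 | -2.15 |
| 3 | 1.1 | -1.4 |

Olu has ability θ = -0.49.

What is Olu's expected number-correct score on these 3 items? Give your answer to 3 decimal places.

1.910

P(θ) = 1 / (1 + exp(−a(θ − b)))
P_1 = 1/(1+e^{1.3840}) = 0.2004
P_2 = 1/(1+e^{-3.8180}) = 0.9785
P_3 = 1/(1+e^{-1.0010}) = 0.7313
E[score] = 0.2004 + 0.9785 + 0.7313 = 1.9101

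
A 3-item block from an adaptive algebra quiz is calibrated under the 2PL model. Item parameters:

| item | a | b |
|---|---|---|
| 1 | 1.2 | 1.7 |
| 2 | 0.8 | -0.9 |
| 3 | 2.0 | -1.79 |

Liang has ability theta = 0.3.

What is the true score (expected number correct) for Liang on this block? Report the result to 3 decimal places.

P(theta) = 1 / (1 + exp(−a(theta − b)))
P_1 = 1/(1+e^{1.6800}) = 0.1571
P_2 = 1/(1+e^{-0.9600}) = 0.7231
P_3 = 1/(1+e^{-4.1800}) = 0.9849
E[score] = 0.1571 + 0.7231 + 0.9849 = 1.8651

1.865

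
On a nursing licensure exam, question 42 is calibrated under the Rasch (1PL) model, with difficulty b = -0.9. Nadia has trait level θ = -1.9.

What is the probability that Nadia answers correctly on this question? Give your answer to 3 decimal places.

0.269

P(θ) = 1 / (1 + exp(−(θ − b)))
Exponent: (-1.9 − (-0.9)) = -1.0000
1/(1 + e^{1.0000}) = 0.2689
P = 0.2689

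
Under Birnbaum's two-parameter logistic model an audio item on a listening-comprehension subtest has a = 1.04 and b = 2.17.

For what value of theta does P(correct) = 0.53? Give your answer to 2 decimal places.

P(theta) = 1 / (1 + exp(−a(theta − b)))
logit = ln(0.5300/0.4700) = 0.1201
theta = b + logit/(a) = 2.17 + 0.1201/1.0400 = 2.2855

2.29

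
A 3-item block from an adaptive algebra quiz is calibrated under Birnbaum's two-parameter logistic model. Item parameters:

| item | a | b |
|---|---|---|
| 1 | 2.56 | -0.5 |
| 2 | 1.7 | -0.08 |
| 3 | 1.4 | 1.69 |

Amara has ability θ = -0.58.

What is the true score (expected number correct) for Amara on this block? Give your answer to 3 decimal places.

0.788

P(θ) = 1 / (1 + exp(−a(θ − b)))
P_1 = 1/(1+e^{0.2048}) = 0.4490
P_2 = 1/(1+e^{0.8500}) = 0.2994
P_3 = 1/(1+e^{3.1780}) = 0.0400
E[score] = 0.4490 + 0.2994 + 0.0400 = 0.7884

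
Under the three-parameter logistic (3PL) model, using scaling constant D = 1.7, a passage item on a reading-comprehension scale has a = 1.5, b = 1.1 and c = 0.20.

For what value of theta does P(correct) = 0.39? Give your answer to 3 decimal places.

P(theta) = c + (1 − c) · 1 / (1 + exp(−D·a(theta − b)))
Remove guessing floor: (0.39 − 0.20)/(1 − 0.20) = 0.2375
logit = ln(0.2375/0.7625) = -1.1664
theta = b + logit/(1.7·a) = 1.1 + (-1.1664)/2.5500 = 0.6426

0.643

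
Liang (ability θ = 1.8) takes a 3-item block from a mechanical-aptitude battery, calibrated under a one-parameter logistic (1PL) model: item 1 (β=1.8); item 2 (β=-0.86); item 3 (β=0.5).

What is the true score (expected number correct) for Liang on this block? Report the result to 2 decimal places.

P(θ) = 1 / (1 + exp(−(θ − β)))
P_1 = 1/(1+e^{0.0000}) = 0.5000
P_2 = 1/(1+e^{-2.6600}) = 0.9346
P_3 = 1/(1+e^{-1.3000}) = 0.7858
E[score] = 0.5000 + 0.9346 + 0.7858 = 2.2205

2.22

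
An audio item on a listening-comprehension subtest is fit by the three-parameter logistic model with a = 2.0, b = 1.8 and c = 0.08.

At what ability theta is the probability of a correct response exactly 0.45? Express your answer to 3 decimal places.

1.602

P(theta) = c + (1 − c) · 1 / (1 + exp(−a(theta − b)))
Remove guessing floor: (0.45 − 0.08)/(1 − 0.08) = 0.4022
logit = ln(0.4022/0.5978) = -0.3964
theta = b + logit/(a) = 1.8 + (-0.3964)/2.0000 = 1.6018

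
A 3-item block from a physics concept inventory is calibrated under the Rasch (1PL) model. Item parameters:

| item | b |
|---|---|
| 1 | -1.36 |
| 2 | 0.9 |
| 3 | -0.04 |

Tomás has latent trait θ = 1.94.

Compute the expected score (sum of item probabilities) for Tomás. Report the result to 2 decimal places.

P(θ) = 1 / (1 + exp(−(θ − b)))
P_1 = 1/(1+e^{-3.3000}) = 0.9644
P_2 = 1/(1+e^{-1.0400}) = 0.7389
P_3 = 1/(1+e^{-1.9800}) = 0.8787
E[score] = 0.9644 + 0.7389 + 0.8787 = 2.5820

2.58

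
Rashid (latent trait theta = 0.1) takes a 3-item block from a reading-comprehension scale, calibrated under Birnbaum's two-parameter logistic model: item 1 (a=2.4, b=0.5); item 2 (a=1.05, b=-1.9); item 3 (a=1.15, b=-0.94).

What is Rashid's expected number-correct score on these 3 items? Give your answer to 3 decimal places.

P(theta) = 1 / (1 + exp(−a(theta − b)))
P_1 = 1/(1+e^{0.9600}) = 0.2769
P_2 = 1/(1+e^{-2.1000}) = 0.8909
P_3 = 1/(1+e^{-1.1960}) = 0.7678
E[score] = 0.2769 + 0.8909 + 0.7678 = 1.9356

1.936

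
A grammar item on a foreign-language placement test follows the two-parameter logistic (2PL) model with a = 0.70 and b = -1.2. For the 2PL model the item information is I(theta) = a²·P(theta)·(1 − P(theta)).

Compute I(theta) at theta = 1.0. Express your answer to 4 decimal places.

P = 1/(1+e^{-1.5400}) = 0.8235
P(1−P) = 0.8235 × 0.1765 = 0.1454
I = a² × P(1−P) = 0.70² × 0.1454 = 0.07123

0.0712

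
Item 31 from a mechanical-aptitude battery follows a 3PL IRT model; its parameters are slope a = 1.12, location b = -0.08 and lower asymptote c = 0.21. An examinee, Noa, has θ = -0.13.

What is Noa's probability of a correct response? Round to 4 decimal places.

0.5939

P(θ) = c + (1 − c) · 1 / (1 + exp(−a(θ − b)))
Exponent: 1.12 × (-0.13 − (-0.08)) = -0.0560
1/(1 + e^{0.0560}) = 0.4860
P = 0.21 + 0.79 × 0.4860 = 0.5939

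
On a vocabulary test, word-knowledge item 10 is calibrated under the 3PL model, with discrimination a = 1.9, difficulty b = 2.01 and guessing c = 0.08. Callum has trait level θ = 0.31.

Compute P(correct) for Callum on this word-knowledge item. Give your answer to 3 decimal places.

0.115

P(θ) = c + (1 − c) · 1 / (1 + exp(−a(θ − b)))
Exponent: 1.9 × (0.31 − 2.01) = -3.2300
1/(1 + e^{3.2300}) = 0.0381
P = 0.08 + 0.92 × 0.0381 = 0.1150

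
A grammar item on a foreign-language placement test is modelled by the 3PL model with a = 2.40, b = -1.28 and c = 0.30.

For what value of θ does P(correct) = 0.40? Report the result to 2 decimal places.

-2.03

P(θ) = c + (1 − c) · 1 / (1 + exp(−a(θ − b)))
Remove guessing floor: (0.40 − 0.30)/(1 − 0.30) = 0.1429
logit = ln(0.1429/0.8571) = -1.7918
θ = b + logit/(a) = -1.28 + (-1.7918)/2.4000 = -2.0266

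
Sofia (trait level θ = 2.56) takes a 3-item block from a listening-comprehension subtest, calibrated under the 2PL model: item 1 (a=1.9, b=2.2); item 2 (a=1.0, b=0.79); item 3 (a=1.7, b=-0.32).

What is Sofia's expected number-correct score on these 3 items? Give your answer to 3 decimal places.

P(θ) = 1 / (1 + exp(−a(θ − b)))
P_1 = 1/(1+e^{-0.6840}) = 0.6646
P_2 = 1/(1+e^{-1.7700}) = 0.8545
P_3 = 1/(1+e^{-4.8960}) = 0.9926
E[score] = 0.6646 + 0.8545 + 0.9926 = 2.5117

2.512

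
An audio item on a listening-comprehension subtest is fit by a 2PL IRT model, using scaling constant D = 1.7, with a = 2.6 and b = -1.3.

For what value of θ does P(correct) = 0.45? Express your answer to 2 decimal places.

-1.35

P(θ) = 1 / (1 + exp(−D·a(θ − b)))
logit = ln(0.4500/0.5500) = -0.2007
θ = b + logit/(1.7·a) = -1.3 + (-0.2007)/4.4200 = -1.3454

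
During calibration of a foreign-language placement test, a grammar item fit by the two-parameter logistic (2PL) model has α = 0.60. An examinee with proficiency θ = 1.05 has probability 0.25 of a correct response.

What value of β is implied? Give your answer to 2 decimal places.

2.88

P(θ) = 1 / (1 + exp(−α(θ − β)))
logit(0.25) = ln(0.25/0.75) = -1.0986
β = θ − logit/(α) = 1.05 − (-1.0986)/0.6000 = 2.8810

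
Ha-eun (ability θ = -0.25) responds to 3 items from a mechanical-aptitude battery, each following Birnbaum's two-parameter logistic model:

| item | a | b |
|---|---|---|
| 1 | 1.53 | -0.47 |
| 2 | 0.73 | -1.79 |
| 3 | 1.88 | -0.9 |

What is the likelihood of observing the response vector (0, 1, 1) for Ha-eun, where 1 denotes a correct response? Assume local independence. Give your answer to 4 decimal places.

0.2429

P(θ) = 1 / (1 + exp(−a(θ − b)))
P_1 = 1/(1+e^{-0.3366}) = 0.5834
P_2 = 1/(1+e^{-1.1242}) = 0.7548
P_3 = 1/(1+e^{-1.2220}) = 0.7724
L = (1−P_1) × P_2 × P_3 = 0.4166 × 0.7548 × 0.7724 = 0.24290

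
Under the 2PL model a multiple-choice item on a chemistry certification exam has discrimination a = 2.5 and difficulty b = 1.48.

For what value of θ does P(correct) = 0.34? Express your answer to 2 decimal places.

P(θ) = 1 / (1 + exp(−a(θ − b)))
logit = ln(0.3400/0.6600) = -0.6633
θ = b + logit/(a) = 1.48 + (-0.6633)/2.5000 = 1.2147

1.21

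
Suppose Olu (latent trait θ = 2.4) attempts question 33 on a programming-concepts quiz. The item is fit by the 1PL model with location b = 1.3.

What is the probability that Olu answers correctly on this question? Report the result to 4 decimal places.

P(θ) = 1 / (1 + exp(−(θ − b)))
Exponent: (2.4 − 1.3) = 1.1000
1/(1 + e^{-1.1000}) = 0.7503
P = 0.7503

0.7503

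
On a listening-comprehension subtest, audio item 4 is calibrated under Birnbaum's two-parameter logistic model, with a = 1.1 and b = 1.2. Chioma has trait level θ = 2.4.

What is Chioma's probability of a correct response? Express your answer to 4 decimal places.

P(θ) = 1 / (1 + exp(−a(θ − b)))
Exponent: 1.1 × (2.4 − 1.2) = 1.3200
1/(1 + e^{-1.3200}) = 0.7892

0.7892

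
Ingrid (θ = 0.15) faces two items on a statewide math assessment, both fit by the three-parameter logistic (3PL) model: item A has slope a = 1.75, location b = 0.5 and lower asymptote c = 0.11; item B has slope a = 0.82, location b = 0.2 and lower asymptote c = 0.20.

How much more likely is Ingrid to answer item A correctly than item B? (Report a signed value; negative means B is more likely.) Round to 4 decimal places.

-0.1690

P(θ) = c + (1 − c) · 1 / (1 + exp(−a(θ − b)))
P_A = 0.4228
P_B = 0.5918
P_A − P_B = -0.1690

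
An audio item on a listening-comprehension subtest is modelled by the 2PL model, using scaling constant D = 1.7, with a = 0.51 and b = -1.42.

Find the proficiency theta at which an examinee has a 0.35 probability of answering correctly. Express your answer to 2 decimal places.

P(theta) = 1 / (1 + exp(−D·a(theta − b)))
logit = ln(0.3500/0.6500) = -0.6190
theta = b + logit/(1.7·a) = -1.42 + (-0.6190)/0.8670 = -2.1340

-2.13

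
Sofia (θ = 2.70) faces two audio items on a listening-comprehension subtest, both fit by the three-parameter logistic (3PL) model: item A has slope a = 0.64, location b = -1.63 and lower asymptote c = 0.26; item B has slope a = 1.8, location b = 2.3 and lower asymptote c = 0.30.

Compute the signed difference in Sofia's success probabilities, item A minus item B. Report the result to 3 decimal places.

P(θ) = c + (1 − c) · 1 / (1 + exp(−a(θ − b)))
P_A = 0.9564
P_B = 0.7708
P_A − P_B = 0.1856

0.186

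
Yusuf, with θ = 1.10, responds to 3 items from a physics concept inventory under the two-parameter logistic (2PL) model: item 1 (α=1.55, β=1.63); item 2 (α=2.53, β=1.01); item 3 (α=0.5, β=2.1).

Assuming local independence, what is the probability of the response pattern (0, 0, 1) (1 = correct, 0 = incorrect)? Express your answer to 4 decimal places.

P(θ) = 1 / (1 + exp(−α(θ − β)))
P_1 = 1/(1+e^{0.8215}) = 0.3054
P_2 = 1/(1+e^{-0.2277}) = 0.5567
P_3 = 1/(1+e^{0.5000}) = 0.3775
L = (1−P_1) × (1−P_2) × P_3 = 0.6946 × 0.4433 × 0.3775 = 0.11625

0.1162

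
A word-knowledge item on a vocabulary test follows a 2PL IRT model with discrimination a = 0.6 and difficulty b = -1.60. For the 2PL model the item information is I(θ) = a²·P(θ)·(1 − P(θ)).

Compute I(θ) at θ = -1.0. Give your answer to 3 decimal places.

0.087

P = 1/(1+e^{-0.3600}) = 0.5890
P(1−P) = 0.5890 × 0.4110 = 0.2421
I = a² × P(1−P) = 0.6² × 0.2421 = 0.08715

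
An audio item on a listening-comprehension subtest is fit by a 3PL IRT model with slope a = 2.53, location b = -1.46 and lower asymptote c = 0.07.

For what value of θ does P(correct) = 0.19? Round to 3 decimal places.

P(θ) = c + (1 − c) · 1 / (1 + exp(−a(θ − b)))
Remove guessing floor: (0.19 − 0.07)/(1 − 0.07) = 0.1290
logit = ln(0.1290/0.8710) = -1.9095
θ = b + logit/(a) = -1.46 + (-1.9095)/2.5300 = -2.2148

-2.215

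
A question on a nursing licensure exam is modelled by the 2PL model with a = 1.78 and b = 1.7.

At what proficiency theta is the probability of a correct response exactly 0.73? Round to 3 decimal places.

2.259

P(theta) = 1 / (1 + exp(−a(theta − b)))
logit = ln(0.7300/0.2700) = 0.9946
theta = b + logit/(a) = 1.7 + 0.9946/1.7800 = 2.2588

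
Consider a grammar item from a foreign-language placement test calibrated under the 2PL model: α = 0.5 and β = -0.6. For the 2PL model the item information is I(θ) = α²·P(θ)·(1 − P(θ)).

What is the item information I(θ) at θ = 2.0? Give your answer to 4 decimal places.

P = 1/(1+e^{-1.3000}) = 0.7858
P(1−P) = 0.7858 × 0.2142 = 0.1683
I = α² × P(1−P) = 0.5² × 0.1683 = 0.04207

0.0421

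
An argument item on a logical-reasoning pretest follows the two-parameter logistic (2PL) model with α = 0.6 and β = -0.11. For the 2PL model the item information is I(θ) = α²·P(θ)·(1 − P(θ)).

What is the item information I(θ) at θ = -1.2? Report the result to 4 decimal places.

0.0810

P = 1/(1+e^{0.6540}) = 0.3421
P(1−P) = 0.3421 × 0.6579 = 0.2251
I = α² × P(1−P) = 0.6² × 0.2251 = 0.08102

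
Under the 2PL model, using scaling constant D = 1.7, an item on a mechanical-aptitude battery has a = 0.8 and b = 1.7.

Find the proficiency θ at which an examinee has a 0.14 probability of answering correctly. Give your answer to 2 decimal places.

0.37

P(θ) = 1 / (1 + exp(−D·a(θ − b)))
logit = ln(0.1400/0.8600) = -1.8153
θ = b + logit/(1.7·a) = 1.7 + (-1.8153)/1.3600 = 0.3652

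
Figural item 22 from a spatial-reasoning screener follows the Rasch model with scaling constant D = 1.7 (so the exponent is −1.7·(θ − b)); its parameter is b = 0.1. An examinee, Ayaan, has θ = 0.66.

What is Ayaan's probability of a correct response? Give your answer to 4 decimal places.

P(θ) = 1 / (1 + exp(−D·(θ − b)))
Exponent: 1.7 × (0.66 − 0.1) = 0.9520
1/(1 + e^{-0.9520}) = 0.7215
P = 0.7215

0.7215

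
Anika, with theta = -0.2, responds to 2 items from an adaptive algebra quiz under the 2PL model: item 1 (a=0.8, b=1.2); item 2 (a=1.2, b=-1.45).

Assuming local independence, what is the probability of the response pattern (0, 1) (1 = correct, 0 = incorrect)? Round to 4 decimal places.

P(theta) = 1 / (1 + exp(−a(theta − b)))
P_1 = 1/(1+e^{1.1200}) = 0.2460
P_2 = 1/(1+e^{-1.5000}) = 0.8176
L = (1−P_1) × P_2 = 0.7540 × 0.8176 = 0.61644

0.6164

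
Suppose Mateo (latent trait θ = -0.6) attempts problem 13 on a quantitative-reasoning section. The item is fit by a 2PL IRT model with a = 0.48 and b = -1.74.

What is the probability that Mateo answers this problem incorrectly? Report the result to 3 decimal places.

P(θ) = 1 / (1 + exp(−a(θ − b)))
Exponent: 0.48 × (-0.6 − (-1.74)) = 0.5472
1/(1 + e^{-0.5472}) = 0.6335
P(incorrect) = 1 − 0.6335 = 0.3665

0.367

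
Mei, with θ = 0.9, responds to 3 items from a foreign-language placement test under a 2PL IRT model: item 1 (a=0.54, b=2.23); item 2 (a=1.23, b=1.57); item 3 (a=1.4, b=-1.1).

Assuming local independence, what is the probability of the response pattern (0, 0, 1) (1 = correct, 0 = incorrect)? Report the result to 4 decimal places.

0.4405

P(θ) = 1 / (1 + exp(−a(θ − b)))
P_1 = 1/(1+e^{0.7182}) = 0.3278
P_2 = 1/(1+e^{0.8241}) = 0.3049
P_3 = 1/(1+e^{-2.8000}) = 0.9427
L = (1−P_1) × (1−P_2) × P_3 = 0.6722 × 0.6951 × 0.9427 = 0.44047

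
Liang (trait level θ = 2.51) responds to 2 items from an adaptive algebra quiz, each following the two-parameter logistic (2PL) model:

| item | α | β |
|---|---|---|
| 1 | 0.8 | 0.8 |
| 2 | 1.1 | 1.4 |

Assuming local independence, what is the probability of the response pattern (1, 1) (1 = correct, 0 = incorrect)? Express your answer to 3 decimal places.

P(θ) = 1 / (1 + exp(−α(θ − β)))
P_1 = 1/(1+e^{-1.3680}) = 0.7971
P_2 = 1/(1+e^{-1.2210}) = 0.7722
L = P_1 × P_2 = 0.7971 × 0.7722 = 0.61552

0.616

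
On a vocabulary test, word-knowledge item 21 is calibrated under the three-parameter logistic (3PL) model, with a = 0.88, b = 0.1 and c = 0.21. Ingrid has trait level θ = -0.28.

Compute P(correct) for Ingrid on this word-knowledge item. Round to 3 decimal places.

0.540

P(θ) = c + (1 − c) · 1 / (1 + exp(−a(θ − b)))
Exponent: 0.88 × (-0.28 − 0.1) = -0.3344
1/(1 + e^{0.3344}) = 0.4172
P = 0.21 + 0.79 × 0.4172 = 0.5396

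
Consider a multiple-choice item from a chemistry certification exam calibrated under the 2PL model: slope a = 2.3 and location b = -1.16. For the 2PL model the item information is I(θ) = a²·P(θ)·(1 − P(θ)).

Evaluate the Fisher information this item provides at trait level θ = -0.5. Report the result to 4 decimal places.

P = 1/(1+e^{-1.5180}) = 0.8202
P(1−P) = 0.8202 × 0.1798 = 0.1474
I = a² × P(1−P) = 2.3² × 0.1474 = 0.77998

0.7800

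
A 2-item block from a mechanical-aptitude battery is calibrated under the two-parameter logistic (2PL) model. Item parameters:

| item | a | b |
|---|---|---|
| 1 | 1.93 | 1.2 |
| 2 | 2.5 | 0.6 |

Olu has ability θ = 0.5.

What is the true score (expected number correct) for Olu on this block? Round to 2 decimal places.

P(θ) = 1 / (1 + exp(−a(θ − b)))
P_1 = 1/(1+e^{1.3510}) = 0.2057
P_2 = 1/(1+e^{0.2500}) = 0.4378
E[score] = 0.2057 + 0.4378 = 0.6435

0.64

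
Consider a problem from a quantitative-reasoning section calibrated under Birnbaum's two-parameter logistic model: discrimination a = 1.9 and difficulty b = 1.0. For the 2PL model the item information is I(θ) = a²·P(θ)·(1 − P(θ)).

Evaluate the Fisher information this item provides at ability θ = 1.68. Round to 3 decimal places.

P = 1/(1+e^{-1.2920}) = 0.7845
P(1−P) = 0.7845 × 0.2155 = 0.1691
I = a² × P(1−P) = 1.9² × 0.1691 = 0.61034

0.610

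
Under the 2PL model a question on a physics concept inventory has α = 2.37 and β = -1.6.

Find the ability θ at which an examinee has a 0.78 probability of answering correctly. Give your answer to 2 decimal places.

-1.07

P(θ) = 1 / (1 + exp(−α(θ − β)))
logit = ln(0.7800/0.2200) = 1.2657
θ = β + logit/(α) = -1.6 + 1.2657/2.3700 = -1.0660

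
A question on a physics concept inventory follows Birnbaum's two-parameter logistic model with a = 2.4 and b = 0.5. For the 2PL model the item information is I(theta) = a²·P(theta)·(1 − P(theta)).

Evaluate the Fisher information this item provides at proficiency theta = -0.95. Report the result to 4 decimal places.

0.1670

P = 1/(1+e^{3.4800}) = 0.0299
P(1−P) = 0.0299 × 0.9701 = 0.0290
I = a² × P(1−P) = 2.4² × 0.0290 = 0.16700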